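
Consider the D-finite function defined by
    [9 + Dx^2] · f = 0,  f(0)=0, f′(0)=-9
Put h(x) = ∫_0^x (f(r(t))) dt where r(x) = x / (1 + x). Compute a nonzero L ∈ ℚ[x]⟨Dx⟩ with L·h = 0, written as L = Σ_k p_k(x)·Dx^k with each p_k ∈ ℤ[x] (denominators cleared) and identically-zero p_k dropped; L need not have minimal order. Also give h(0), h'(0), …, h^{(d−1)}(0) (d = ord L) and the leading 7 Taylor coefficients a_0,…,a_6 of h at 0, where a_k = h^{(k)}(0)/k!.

L = 9·Dx + (2 + 6·x + 6·x^2 + 2·x^3)·Dx^2 + (1 + 4·x + 6·x^2 + 4·x^3 + x^4)·Dx^3  (order 3).
h: a_k = 0, 0, -9/2, 3, 9/8, -63/10, 879/80, …
ICs: h(0) = 0, h′(0) = 0, h′′(0) = -9.

f: a_k = 0, -9, 0, 27/2, 0, -243/40, 0, …
L₀ from L_f via x↦r, Dx↦r'^{-1}Dx.
h=∫h₀ ⇒ L = L₀·Dx.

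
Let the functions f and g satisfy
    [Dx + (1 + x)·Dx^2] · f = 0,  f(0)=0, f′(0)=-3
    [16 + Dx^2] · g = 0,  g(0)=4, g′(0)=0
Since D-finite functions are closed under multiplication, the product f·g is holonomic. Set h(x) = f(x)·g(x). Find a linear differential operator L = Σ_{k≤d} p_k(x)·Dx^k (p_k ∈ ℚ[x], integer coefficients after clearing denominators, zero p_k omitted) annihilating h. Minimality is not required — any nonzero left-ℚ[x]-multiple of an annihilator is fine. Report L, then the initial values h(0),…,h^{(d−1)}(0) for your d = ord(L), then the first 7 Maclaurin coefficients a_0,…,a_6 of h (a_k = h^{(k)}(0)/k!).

L = (15072 + 62976·x + 97024·x^2 + 65536·x^3 + 16384·x^4) + (1984 + 6080·x + 6144·x^2 + 2048·x^3)·Dx + (1950 + 8000·x + 12192·x^2 + 8192·x^3 + 2048·x^4)·Dx^2 + (124 + 380·x + 384·x^2 + 128·x^3)·Dx^3 + (63 + 254·x + 383·x^2 + 256·x^3 + 64·x^4)·Dx^4  (order 4).
h: a_k = 0, -12, 6, 92, -45, -492/5, 42, …
ICs: h(0) = 0, h′(0) = -12, h′′(0) = 12, h′′′(0) = 552.

f: a_k = 0, -3, 3/2, -1, 3/4, -3/5, 1/2, …
g: a_k = 4, 0, -32, 0, 128/3, 0, -1024/45, …
Sym-product of L_f,L_g gives L₀ (≤ ord 4).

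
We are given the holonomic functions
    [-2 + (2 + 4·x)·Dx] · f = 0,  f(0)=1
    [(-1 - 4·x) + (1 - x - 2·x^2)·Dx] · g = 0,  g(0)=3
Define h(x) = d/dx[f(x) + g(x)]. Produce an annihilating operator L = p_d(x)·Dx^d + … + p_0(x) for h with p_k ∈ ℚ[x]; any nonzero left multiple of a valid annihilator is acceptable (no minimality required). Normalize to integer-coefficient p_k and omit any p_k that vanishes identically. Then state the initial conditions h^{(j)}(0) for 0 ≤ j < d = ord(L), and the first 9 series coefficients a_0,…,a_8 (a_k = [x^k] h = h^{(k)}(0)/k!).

L = (-48 - 222·x - 432·x^2 - 336·x^3 - 240·x^4) + (-27 - 258·x - 873·x^2 - 1368·x^3 - 1284·x^4 - 720·x^5)·Dx + (7 + 34·x + 41·x^2 - 54·x^3 - 236·x^4 - 328·x^5 - 160·x^6)·Dx^2  (order 2).
h: a_k = 4, 17, 93/2, 259/2, 2555/8, 6129/8, 28791/16, 65235/16, 1184931/128, …
ICs: h(0) = 4, h′(0) = 17.

f: a_k = 1, 1, -1/2, 1/2, -5/8, 7/8, -21/16, 33/16, -429/128, …
g: a_k = 3, 3, 9, 15, 33, 63, 129, 255, 513, …
Sum ⇒ L₀ = lclm(L_f,L_g) in ℚ(x)⟨Dx⟩.
Differentiate: ansatz ord ≤ ord L₀ ⇒ L.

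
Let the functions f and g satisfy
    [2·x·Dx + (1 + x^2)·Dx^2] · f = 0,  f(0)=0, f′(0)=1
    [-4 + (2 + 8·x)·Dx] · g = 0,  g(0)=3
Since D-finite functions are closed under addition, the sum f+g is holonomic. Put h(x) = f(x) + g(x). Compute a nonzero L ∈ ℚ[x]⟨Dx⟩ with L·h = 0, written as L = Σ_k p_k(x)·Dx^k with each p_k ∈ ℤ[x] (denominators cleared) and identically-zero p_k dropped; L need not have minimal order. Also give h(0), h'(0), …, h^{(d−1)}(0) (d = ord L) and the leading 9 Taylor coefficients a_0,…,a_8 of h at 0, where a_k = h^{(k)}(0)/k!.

L = (-4 - 40·x + 12·x^2 + 24·x^3)·Dx + (-14 - 16·x - 50·x^2 + 48·x^3 + 84·x^4)·Dx^2 + (-2 - 6·x + 12·x^2 + 18·x^3 + 14·x^4 + 24·x^5)·Dx^3  (order 3).
h: a_k = 3, 7, -6, 35/3, -30, 421/5, -252, 5543/7, -2574, …
ICs: h(0) = 3, h′(0) = 7, h′′(0) = -12.

f: a_k = 0, 1, 0, -1/3, 0, 1/5, 0, -1/7, 0, …
g: a_k = 3, 6, -6, 12, -30, 84, -252, 792, -2574, …
Weyl lclm of L_f,L_g ⇒ L₀ (ord ≤ 3).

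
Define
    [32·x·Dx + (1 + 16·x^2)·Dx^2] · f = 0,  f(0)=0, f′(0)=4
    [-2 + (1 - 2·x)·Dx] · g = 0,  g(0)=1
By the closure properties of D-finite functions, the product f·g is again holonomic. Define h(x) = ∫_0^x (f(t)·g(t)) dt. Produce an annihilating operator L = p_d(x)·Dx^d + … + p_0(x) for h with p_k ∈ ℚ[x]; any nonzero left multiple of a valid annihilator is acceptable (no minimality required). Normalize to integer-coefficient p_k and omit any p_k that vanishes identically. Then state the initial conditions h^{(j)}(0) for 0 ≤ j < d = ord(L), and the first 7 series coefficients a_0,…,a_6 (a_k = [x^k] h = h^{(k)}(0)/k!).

L = 64·x·Dx + (4 - 32·x + 128·x^2)·Dx^2 + (-1 + 2·x - 16·x^2 + 32·x^3)·Dx^3  (order 3).
h: a_k = 0, 0, 2, 8/3, -4/3, -32/15, 1376/45, …
ICs: h(0) = 0, h′(0) = 0, h′′(0) = 4.

f: a_k = 0, 4, 0, -64/3, 0, 1024/5, 0, …
g: a_k = 1, 2, 4, 8, 16, 32, 64, …
h₀=f·g: eliminate ⇒ L₀, order ≤ 2·1.
h=∫₀ˣh₀: take L = L₀·Dx.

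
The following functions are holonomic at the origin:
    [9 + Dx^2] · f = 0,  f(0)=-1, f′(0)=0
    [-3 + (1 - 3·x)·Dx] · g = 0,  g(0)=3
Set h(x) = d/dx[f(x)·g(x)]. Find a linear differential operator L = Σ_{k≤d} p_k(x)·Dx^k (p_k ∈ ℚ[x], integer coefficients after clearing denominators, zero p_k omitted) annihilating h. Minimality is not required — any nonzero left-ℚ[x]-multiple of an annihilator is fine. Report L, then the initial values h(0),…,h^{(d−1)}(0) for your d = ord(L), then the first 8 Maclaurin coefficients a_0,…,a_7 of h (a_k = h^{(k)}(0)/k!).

L = (-9 - 54·x + 81·x^2) + (-6 + 18·x)·Dx + (1 - 6·x + 9·x^2)·Dx^2  (order 2).
h: a_k = -9, -27, -243/2, -1053/2, -15795/8, -283581/40, -1985067/80, -9528759/112, …
ICs: h(0) = -9, h′(0) = -27.

f: a_k = -1, 0, 9/2, 0, -27/8, 0, 81/80, 0, …
g: a_k = 3, 9, 27, 81, 243, 729, 2187, 6561, …
f·g: L₀ = L_f ⊗_s L_g, ord ≤ 2·1.
h=h₀': d/dx-closure on L₀ ⇒ L.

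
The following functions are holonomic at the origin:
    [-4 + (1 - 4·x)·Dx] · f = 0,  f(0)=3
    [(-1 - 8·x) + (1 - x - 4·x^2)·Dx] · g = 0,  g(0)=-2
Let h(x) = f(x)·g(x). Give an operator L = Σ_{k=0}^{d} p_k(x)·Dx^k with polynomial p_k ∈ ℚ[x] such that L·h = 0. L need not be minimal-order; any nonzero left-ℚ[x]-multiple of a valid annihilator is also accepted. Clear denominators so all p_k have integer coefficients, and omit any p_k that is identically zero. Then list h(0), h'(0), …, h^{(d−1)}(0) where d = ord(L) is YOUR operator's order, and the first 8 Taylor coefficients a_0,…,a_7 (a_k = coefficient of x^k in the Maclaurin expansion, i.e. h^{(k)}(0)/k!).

L = (-5 + 48·x^2) + (1 - 5·x + 16·x^3)·Dx  (order 1).
h: a_k = -6, -30, -150, -654, -2790, -11550, -47286, -191790, …
ICs: h(0) = -6.

f: a_k = 3, 12, 48, 192, 768, 3072, 12288, 49152, …
g: a_k = -2, -2, -10, -18, -58, -130, -362, -882, …
Sym-product of L_f,L_g gives L₀ (≤ ord 1).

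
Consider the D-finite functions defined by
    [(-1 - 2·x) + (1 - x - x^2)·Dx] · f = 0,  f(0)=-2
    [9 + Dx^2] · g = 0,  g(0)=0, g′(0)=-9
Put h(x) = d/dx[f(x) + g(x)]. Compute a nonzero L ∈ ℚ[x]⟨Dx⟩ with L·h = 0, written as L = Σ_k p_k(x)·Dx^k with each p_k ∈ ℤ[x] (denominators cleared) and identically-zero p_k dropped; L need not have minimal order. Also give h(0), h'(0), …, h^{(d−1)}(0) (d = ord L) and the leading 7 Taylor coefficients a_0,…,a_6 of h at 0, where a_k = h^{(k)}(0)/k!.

L = (468 + 1026·x + 1170·x^2 + 450·x^3 + 630·x^4 + 486·x^5 + 162·x^6) + (-81 - 63·x + 252·x^2 + 45·x^3 - 90·x^4 + 153·x^5 + 189·x^6 + 54·x^7)·Dx + (52 + 114·x + 130·x^2 + 50·x^3 + 70·x^4 + 54·x^5 + 18·x^6)·Dx^2 + (-9 - 7·x + 28·x^2 + 5·x^3 - 10·x^4 + 17·x^5 + 21·x^6 + 6·x^7)·Dx^3  (order 3).
h: a_k = -11, -8, 45/2, -40, -883/8, -156, -22791/80, …
ICs: h(0) = -11, h′(0) = -8, h′′(0) = 45.

f: a_k = -2, -2, -4, -6, -10, -16, -26, …
g: a_k = 0, -9, 0, 27/2, 0, -243/40, 0, …
f+g: L₀ = lclm(L_f,L_g), ord ≤ 1+2.
Derive L from L₀ (diff closure).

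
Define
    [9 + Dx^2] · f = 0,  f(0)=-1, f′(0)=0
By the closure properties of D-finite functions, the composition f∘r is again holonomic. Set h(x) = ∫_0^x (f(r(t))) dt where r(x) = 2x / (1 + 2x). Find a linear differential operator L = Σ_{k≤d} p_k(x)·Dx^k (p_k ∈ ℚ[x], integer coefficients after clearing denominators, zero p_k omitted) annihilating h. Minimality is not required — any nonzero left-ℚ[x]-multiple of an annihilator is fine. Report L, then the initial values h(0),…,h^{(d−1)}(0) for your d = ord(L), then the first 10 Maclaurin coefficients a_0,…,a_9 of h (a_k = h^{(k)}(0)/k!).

L = 36·Dx + (4 + 24·x + 48·x^2 + 32·x^3)·Dx^2 + (1 + 8·x + 24·x^2 + 32·x^3 + 16·x^4)·Dx^3  (order 3).
h: a_k = 0, -1, 0, 6, -18, 162/5, -24, -468/5, 2754/5, -65234/35, …
ICs: h(0) = 0, h′(0) = -1, h′′(0) = 0.

f: a_k = -1, 0, 9/2, 0, -27/8, 0, 81/80, 0, -729/4480, 0, …
f∘r: x↦r, Dx↦Dx/r' in L_f ⇒ L₀.
h=∫₀ˣh₀: take L = L₀·Dx.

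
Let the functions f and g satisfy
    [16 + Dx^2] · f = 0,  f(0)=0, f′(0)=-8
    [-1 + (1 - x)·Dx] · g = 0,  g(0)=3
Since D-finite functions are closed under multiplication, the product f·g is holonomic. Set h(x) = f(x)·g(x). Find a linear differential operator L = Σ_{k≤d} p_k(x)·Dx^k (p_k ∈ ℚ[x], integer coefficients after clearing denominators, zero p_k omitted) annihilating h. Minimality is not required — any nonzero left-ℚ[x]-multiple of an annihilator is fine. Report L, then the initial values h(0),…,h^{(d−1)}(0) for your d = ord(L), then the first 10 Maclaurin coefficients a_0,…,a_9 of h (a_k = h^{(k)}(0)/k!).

L = (-16 + 16·x) + 2·Dx + (-1 + x)·Dx^2  (order 2).
h: a_k = 0, -24, -24, 40, 40, -56/5, -56/5, 872/105, 872/105, 536/135, …
ICs: h(0) = 0, h′(0) = -24.

f: a_k = 0, -8, 0, 64/3, 0, -256/15, 0, 2048/315, 0, -4096/2835, …
g: a_k = 3, 3, 3, 3, 3, 3, 3, 3, 3, 3, …
Sym-product of L_f,L_g gives L₀ (≤ ord 2).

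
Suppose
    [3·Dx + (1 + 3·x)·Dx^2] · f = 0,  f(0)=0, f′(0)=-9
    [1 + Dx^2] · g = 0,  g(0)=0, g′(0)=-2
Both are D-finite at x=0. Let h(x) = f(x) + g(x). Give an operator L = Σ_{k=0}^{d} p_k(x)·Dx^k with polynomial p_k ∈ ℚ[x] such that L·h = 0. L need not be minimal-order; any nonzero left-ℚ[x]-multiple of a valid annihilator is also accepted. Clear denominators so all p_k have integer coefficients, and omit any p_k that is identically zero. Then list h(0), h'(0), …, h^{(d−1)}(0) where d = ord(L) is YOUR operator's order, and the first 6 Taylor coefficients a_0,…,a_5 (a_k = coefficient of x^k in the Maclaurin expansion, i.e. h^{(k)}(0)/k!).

f: a_k = 0, -9, 27/2, -27, 243/4, -729/5, …
g: a_k = 0, -2, 0, 1/3, 0, -1/60, …
L₀ := lclm(L_f,L_g); ord L₀ ≤ 2+2.
L = (165 + 18·x + 27·x^2)·Dx + (19 + 63·x + 27·x^2 + 27·x^3)·Dx^2 + (165 + 18·x + 27·x^2)·Dx^3 + (19 + 63·x + 27·x^2 + 27·x^3)·Dx^4  (order 4).
h: a_k = 0, -11, 27/2, -80/3, 243/4, -8749/60, …
ICs: h(0) = 0, h′(0) = -11, h′′(0) = 27, h′′′(0) = -160.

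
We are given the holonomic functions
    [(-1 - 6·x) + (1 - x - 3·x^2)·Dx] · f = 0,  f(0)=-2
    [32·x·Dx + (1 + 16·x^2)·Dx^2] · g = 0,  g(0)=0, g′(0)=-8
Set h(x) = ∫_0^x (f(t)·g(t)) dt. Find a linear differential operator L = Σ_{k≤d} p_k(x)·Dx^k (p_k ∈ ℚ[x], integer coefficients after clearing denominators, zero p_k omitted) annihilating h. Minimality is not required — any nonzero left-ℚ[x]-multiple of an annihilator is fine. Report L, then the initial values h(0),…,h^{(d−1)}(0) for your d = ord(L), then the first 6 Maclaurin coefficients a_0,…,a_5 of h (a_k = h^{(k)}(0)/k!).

L = (6 + 32·x + 288·x^2)·Dx + (2 - 20·x + 64·x^2 + 288·x^3)·Dx^2 + (-1 + x - 13·x^2 + 16·x^3 + 48·x^4)·Dx^3  (order 3).
h: a_k = 0, 0, 8, 16/3, -16/3, 16/3, …
ICs: h(0) = 0, h′(0) = 0, h′′(0) = 16.

f: a_k = -2, -2, -8, -14, -38, -80, …
g: a_k = 0, -8, 0, 128/3, 0, -2048/5, …
L₀ := L_f ⊗_s L_g (sym. prod.), ord ≤ 2.
Integrate: L := L₀·Dx.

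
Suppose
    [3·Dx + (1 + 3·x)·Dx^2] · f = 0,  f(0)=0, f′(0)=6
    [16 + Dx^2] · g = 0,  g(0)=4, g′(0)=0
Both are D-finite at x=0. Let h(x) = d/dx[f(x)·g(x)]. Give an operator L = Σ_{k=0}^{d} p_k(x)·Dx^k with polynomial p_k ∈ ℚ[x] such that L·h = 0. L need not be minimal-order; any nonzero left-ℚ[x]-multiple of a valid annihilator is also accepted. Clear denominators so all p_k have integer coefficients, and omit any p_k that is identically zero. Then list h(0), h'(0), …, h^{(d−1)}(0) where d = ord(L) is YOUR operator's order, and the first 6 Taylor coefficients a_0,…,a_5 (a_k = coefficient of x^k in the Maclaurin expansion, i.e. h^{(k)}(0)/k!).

f: a_k = 0, 6, -9, 18, -81/2, 486/5, …
g: a_k = 4, 0, -32, 0, 128/3, 0, …
Product ⇒ symmetric product L₀, ord ≤ 4.
Differentiate: ansatz ord ≤ ord L₀ ⇒ L.
L = (-252256 - 1400832·x + 774144·x^2 + 36937728·x^3 + 133871616·x^4 + 191102976·x^5 + 95551488·x^6) + (-43296 + 45216·x + 2557440·x^2 + 11404800·x^3 + 19906560·x^4 + 11943936·x^5)·Dx + (-14630 - 16992·x + 831600·x^2 + 6110208·x^3 + 17853696·x^4 + 23887872·x^5 + 11943936·x^6)·Dx^2 + (-2706 + 2826·x + 159840·x^2 + 712800·x^3 + 1244160·x^4 + 746496·x^5)·Dx^3 + (71 + 4410·x + 48951·x^2 + 237600·x^3 + 592920·x^4 + 746496·x^5 + 373248·x^6)·Dx^4  (order 4).
h: a_k = 24, -72, -360, 504, 344, -360, …
ICs: h(0) = 24, h′(0) = -72, h′′(0) = -720, h′′′(0) = 3024.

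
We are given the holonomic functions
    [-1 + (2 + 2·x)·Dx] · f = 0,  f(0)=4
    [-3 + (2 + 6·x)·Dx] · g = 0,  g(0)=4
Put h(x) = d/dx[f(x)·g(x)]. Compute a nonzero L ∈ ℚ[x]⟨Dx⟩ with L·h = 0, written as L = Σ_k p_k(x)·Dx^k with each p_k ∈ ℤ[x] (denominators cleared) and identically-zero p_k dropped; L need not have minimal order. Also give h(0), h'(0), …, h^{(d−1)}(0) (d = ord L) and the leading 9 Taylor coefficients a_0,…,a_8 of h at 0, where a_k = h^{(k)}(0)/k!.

f: a_k = 4, 2, -1/2, 1/4, -5/32, 7/64, -21/256, 33/512, -429/8192, …
g: a_k = 4, 6, -9/2, 27/4, -405/32, 1701/64, -15309/256, 72171/512, -2814669/8192, …
L₀ := L_f ⊗_s L_g (sym. prod.), ord ≤ 1.
Derive L from L₀ (diff closure).
L = -1 + (-2 - 11·x - 18·x^2 - 9·x^3)·Dx  (order 1).
h: a_k = 32, -16, 48, -136, 380, -1062, 2982, -8421, 95643/4, …
ICs: h(0) = 32.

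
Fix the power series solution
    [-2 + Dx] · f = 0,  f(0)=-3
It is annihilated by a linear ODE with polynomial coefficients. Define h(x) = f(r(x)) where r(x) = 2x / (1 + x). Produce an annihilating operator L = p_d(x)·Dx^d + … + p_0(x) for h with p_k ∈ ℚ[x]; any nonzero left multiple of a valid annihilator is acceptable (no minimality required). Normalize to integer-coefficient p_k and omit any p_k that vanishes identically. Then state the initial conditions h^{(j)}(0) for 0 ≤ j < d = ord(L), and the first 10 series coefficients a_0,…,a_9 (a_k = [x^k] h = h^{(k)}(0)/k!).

L = -4 + (1 + 2·x + x^2)·Dx  (order 1).
h: a_k = -3, -12, -12, 4, 4, -28/5, 44/15, 68/105, -316/105, 3316/945, …
ICs: h(0) = -3.

f: a_k = -3, -6, -6, -4, -2, -4/5, -4/15, -8/105, -2/105, -4/945, …
Change of var in L_f (x↦r) gives L₀.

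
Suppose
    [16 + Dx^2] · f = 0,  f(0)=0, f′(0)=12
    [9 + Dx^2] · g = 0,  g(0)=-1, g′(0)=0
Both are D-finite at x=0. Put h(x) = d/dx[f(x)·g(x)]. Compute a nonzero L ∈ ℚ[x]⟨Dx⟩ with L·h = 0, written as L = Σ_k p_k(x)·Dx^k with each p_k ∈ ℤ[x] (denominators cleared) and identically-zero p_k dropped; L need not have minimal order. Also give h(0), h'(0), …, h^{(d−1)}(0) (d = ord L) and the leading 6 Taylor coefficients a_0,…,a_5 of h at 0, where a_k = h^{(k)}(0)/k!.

f: a_k = 0, 12, 0, -32, 0, 128/5, …
g: a_k = -1, 0, 9/2, 0, -27/8, 0, …
Product ⇒ symmetric product L₀, ord ≤ 4.
Derive L from L₀ (diff closure).
L = 49 + 50·Dx^2 + Dx^4  (order 4).
h: a_k = -12, 0, 258, 0, -2101/2, 0, …
ICs: h(0) = -12, h′(0) = 0, h′′(0) = 516, h′′′(0) = 0.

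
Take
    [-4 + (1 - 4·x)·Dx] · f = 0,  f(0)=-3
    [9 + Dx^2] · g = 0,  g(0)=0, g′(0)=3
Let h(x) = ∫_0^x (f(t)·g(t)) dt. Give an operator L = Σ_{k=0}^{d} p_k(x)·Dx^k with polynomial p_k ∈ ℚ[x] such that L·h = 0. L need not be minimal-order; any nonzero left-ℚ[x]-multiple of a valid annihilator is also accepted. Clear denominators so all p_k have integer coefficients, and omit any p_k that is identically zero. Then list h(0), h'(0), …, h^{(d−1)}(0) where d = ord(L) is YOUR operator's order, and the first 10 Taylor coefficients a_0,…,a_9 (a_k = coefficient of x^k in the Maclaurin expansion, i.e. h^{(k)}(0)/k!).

L = (-9 + 36·x)·Dx + 8·Dx^2 + (-1 + 4·x)·Dx^3  (order 3).
h: a_k = 0, 0, -9/2, -12, -261/8, -522/5, -27921/80, -83763/70, -18762183/4480, -2084687/140, …
ICs: h(0) = 0, h′(0) = 0, h′′(0) = -9.

f: a_k = -3, -12, -48, -192, -768, -3072, -12288, -49152, -196608, -786432, …
g: a_k = 0, 3, 0, -9/2, 0, 81/40, 0, -243/560, 0, 243/4480, …
Sym-product of L_f,L_g gives L₀ (≤ ord 2).
Integrate: L := L₀·Dx.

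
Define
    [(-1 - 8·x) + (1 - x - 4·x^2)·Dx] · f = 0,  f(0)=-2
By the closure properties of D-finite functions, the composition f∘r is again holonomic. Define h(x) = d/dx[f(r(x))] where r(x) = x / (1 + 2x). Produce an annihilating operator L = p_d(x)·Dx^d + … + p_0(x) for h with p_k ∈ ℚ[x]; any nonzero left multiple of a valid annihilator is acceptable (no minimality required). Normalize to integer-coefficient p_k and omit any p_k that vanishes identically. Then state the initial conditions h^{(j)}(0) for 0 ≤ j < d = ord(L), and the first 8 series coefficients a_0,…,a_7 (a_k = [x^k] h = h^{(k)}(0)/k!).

L = (6 + 12·x + 72·x^2 + 80·x^3) + (-1 - 15·x - 54·x^2 - 36·x^3 + 40·x^4)·Dx  (order 1).
h: a_k = -2, -12, 42, -216, 950, -4068, 16898, -68784, …
ICs: h(0) = -2.

f: a_k = -2, -2, -10, -18, -58, -130, -362, -882, …
Change of var in L_f (x↦r) gives L₀.
Differentiate: ansatz ord ≤ ord L₀ ⇒ L.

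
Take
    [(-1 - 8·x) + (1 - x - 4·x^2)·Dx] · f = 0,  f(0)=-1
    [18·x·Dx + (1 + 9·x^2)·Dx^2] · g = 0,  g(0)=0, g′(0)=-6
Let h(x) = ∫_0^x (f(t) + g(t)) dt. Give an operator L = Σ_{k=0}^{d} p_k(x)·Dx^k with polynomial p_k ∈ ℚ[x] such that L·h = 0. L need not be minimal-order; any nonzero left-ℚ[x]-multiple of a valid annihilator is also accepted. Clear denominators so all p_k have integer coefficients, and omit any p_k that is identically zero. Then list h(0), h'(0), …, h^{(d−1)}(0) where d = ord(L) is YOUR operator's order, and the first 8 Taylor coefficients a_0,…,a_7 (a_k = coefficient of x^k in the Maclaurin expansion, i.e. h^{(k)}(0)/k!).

f: a_k = -1, -1, -5, -9, -29, -65, -181, -441, …
g: a_k = 0, -6, 0, 18, 0, -486/5, 0, 4374/7, …
h₀=f+g: left-lcm gives L₀, ord ≤ 3.
h=∫₀ˣh₀: take L = L₀·Dx.
L = (-90 + 360·x + 6462·x^2 + 14688·x^3 + 63936·x^4 + 31104·x^6)·Dx^2 + (36 + 294·x + 324·x^2 + 3198·x^3 + 13680·x^4 + 46080·x^5 + 3888·x^6 + 31104·x^7)·Dx^3 + (-5 - 16·x - 160·x^2 + 96·x^3 - 555·x^4 + 2304·x^5 + 4896·x^6 + 1296·x^7 + 5184·x^8)·Dx^4  (order 4).
h: a_k = 0, -1, -7/2, -5/3, 9/4, -29/5, -811/30, -181/7, …
ICs: h(0) = 0, h′(0) = -1, h′′(0) = -7, h′′′(0) = -10.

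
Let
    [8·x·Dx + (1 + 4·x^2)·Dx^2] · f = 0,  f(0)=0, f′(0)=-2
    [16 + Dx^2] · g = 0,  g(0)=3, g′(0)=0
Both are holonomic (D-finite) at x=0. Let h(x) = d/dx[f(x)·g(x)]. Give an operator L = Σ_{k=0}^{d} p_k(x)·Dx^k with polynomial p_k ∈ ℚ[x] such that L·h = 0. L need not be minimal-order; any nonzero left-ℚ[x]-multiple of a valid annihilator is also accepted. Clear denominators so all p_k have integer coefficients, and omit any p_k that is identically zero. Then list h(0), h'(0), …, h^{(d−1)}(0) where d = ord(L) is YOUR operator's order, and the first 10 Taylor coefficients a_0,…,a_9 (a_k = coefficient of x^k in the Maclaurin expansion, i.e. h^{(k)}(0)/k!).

f: a_k = 0, -2, 0, 8/3, 0, -32/5, 0, 128/7, 0, -512/9, …
g: a_k = 3, 0, -24, 0, 32, 0, -256/15, 0, 512/105, 0, …
Sym-product of L_f,L_g gives L₀ (≤ ord 4).
h=h₀': d/dx-closure on L₀ ⇒ L.
L = (4096 + 58368·x^2 + 354304·x^4 + 983040·x^6 + 1867776·x^8 + 2621440·x^10 + 2097152·x^12) + (1984·x + 30208·x^3 + 158720·x^5 + 409600·x^7 + 655360·x^9 + 524288·x^11)·Dx + (336 + 5216·x^2 + 34560·x^4 + 114176·x^6 + 249856·x^8 + 360448·x^10 + 262144·x^12)·Dx^2 + (124·x + 1888·x^3 + 9920·x^5 + 25600·x^7 + 40960·x^9 + 32768·x^11)·Dx^3 + (5 + 98·x^2 + 776·x^4 + 3296·x^6 + 8320·x^8 + 12288·x^10 + 8192·x^12)·Dx^4  (order 4).
h: a_k = -6, 0, 168, 0, -736, 0, 34432/15, 0, -54784/7, 0, …
ICs: h(0) = -6, h′(0) = 0, h′′(0) = 336, h′′′(0) = 0.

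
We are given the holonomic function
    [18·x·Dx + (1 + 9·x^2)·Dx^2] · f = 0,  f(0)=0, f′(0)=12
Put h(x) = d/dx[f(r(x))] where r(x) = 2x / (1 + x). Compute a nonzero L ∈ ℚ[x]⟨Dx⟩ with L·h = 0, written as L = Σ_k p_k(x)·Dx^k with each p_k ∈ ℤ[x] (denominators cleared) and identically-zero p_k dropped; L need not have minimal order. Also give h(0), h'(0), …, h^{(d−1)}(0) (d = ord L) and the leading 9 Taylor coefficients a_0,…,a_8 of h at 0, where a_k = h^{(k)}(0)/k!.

L = (2 + 74·x) + (1 + 2·x + 37·x^2)·Dx  (order 1).
h: a_k = 24, -48, -792, 3360, 22584, -169488, -496632, 7264320, 3846744, …
ICs: h(0) = 24.

f: a_k = 0, 12, 0, -36, 0, 972/5, 0, -8748/7, 0, …
L₀ from L_f via x↦r, Dx↦r'^{-1}Dx.
h=h₀': d/dx-closure on L₀ ⇒ L.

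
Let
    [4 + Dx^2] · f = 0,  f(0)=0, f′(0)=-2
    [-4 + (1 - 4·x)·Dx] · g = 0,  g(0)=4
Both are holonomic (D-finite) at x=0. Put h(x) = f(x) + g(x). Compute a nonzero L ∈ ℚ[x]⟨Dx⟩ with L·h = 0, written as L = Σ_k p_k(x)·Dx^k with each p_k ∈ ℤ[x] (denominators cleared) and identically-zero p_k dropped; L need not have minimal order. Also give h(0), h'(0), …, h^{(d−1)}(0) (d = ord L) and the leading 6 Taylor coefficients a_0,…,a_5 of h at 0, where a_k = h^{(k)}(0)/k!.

f: a_k = 0, -2, 0, 4/3, 0, -4/15, …
g: a_k = 4, 16, 64, 256, 1024, 4096, …
f+g: L₀ = lclm(L_f,L_g), ord ≤ 2+1.
L = (-400 + 128·x - 256·x^2) + (36 - 176·x + 192·x^2 - 256·x^3)·Dx + (-100 + 32·x - 64·x^2)·Dx^2 + (9 - 44·x + 48·x^2 - 64·x^3)·Dx^3  (order 3).
h: a_k = 4, 14, 64, 772/3, 1024, 61436/15, …
ICs: h(0) = 4, h′(0) = 14, h′′(0) = 128.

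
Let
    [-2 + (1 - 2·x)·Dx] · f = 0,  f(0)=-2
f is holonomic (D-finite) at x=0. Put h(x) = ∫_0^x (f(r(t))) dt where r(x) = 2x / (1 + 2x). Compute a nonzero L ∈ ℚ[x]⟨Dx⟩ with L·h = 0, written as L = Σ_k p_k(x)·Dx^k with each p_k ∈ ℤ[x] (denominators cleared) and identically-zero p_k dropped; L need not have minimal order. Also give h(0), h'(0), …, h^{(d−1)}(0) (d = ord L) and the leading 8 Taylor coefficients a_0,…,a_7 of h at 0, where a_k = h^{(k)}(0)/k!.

L = 4·Dx + (-1 + 4·x^2)·Dx^2  (order 2).
h: a_k = 0, -2, -4, -16/3, -8, -64/5, -64/3, -256/7, …
ICs: h(0) = 0, h′(0) = -2.

f: a_k = -2, -4, -8, -16, -32, -64, -128, -256, …
L₀ from L_f via x↦r, Dx↦r'^{-1}Dx.
h=∫h₀ ⇒ L = L₀·Dx.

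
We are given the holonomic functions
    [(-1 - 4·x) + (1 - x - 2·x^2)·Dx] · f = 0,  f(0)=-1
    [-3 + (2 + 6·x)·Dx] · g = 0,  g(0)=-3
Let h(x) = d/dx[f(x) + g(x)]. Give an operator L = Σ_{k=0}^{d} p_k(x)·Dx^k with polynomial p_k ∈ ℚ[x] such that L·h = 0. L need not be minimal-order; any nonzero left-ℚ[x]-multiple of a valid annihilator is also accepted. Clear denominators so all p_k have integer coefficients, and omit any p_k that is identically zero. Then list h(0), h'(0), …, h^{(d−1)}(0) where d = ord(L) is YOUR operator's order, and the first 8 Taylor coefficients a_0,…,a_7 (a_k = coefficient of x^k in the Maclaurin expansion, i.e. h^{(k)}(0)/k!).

L = (-114 - 522·x - 1152·x^2 - 816·x^3 - 720·x^4) + (-31 - 414·x - 1803·x^2 - 3208·x^3 - 3084·x^4 - 2160·x^5)·Dx + (10 + 66·x + 110·x^2 - 74·x^3 - 456·x^4 - 808·x^5 - 480·x^6)·Dx^2  (order 2).
h: a_k = -11/2, 3/4, -483/16, -193/32, -52395/256, 5685/512, -2734151/2048, 2840679/4096, …
ICs: h(0) = -11/2, h′(0) = 3/4.

f: a_k = -1, -1, -3, -5, -11, -21, -43, -85, …
g: a_k = -3, -9/2, 27/8, -81/16, 1215/128, -5103/256, 45927/1024, -216513/2048, …
h₀=f+g: left-lcm gives L₀, ord ≤ 2.
Derive L from L₀ (diff closure).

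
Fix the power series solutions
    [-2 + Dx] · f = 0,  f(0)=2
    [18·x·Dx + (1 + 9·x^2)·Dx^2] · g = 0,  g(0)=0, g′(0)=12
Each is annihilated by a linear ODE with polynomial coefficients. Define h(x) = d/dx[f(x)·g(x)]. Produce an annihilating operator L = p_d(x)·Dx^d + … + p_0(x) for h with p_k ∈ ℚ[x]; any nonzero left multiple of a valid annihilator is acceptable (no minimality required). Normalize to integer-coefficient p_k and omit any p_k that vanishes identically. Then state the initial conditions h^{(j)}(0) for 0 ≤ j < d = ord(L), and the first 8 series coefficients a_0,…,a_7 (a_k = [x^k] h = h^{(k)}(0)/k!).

f: a_k = 2, 4, 4, 8/3, 4/3, 8/15, 8/45, 16/315, …
g: a_k = 0, 12, 0, -36, 0, 972/5, 0, -8748/7, …
f·g: L₀ = L_f ⊗_s L_g, ord ≤ 1·2.
h=h₀': d/dx-closure on L₀ ⇒ L.
L = (-14 - 72·x + 558·x^2 - 648·x^3 + 324·x^4) + (5 + 54·x - 315·x^2 + 486·x^3 - 324·x^4)·Dx + (1 - 9·x + 18·x^2 - 81·x^3 + 81·x^4)·Dx^2  (order 2).
h: a_k = 24, 96, -72, -448, 1304, 4128, -185608/15, -755840/21, …
ICs: h(0) = 24, h′(0) = 96.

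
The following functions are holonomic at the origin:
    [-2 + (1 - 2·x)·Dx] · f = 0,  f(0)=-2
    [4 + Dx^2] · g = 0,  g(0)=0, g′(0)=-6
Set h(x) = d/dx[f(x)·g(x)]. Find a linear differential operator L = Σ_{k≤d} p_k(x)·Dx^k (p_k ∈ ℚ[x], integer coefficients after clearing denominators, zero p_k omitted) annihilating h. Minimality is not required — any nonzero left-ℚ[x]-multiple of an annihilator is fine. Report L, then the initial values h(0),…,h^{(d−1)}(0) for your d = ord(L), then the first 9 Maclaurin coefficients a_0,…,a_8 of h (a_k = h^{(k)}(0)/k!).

f: a_k = -2, -4, -8, -16, -32, -64, -128, -256, -512, …
g: a_k = 0, -6, 0, 4, 0, -4/5, 0, 8/105, 0, …
h₀=f·g: eliminate ⇒ L₀, order ≤ 1·2.
Derive L from L₀ (diff closure).
L = (-4 - 16·x + 16·x^2) + (-4 + 8·x)·Dx + (1 - 4·x + 4·x^2)·Dx^2  (order 2).
h: a_k = 12, 48, 120, 320, 808, 9696/5, 67856/15, 1085696/105, 2442824/105, …
ICs: h(0) = 12, h′(0) = 48.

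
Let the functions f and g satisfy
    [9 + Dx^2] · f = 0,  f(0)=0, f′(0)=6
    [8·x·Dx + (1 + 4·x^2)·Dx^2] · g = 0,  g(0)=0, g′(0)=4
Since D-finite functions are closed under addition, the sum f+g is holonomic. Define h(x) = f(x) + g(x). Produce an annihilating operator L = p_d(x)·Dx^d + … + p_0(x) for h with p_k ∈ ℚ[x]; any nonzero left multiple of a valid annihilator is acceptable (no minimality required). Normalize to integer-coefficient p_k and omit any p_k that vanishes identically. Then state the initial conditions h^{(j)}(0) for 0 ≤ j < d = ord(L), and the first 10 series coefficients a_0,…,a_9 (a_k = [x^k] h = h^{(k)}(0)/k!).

L = (-2808·x + 19008·x^3 + 10368·x^5)·Dx + (9 + 1548·x^2 + 7344·x^4 + 5184·x^6)·Dx^2 + (-312·x + 2112·x^3 + 1152·x^5)·Dx^3 + (1 + 172·x^2 + 816·x^4 + 576·x^6)·Dx^4  (order 4).
h: a_k = 0, 10, 0, -43/3, 0, 337/20, 0, -10483/280, 0, 2295947/20160, …
ICs: h(0) = 0, h′(0) = 10, h′′(0) = 0, h′′′(0) = -86.

f: a_k = 0, 6, 0, -9, 0, 81/20, 0, -243/280, 0, 243/2240, …
g: a_k = 0, 4, 0, -16/3, 0, 64/5, 0, -256/7, 0, 1024/9, …
h₀=f+g: left-lcm gives L₀, ord ≤ 4.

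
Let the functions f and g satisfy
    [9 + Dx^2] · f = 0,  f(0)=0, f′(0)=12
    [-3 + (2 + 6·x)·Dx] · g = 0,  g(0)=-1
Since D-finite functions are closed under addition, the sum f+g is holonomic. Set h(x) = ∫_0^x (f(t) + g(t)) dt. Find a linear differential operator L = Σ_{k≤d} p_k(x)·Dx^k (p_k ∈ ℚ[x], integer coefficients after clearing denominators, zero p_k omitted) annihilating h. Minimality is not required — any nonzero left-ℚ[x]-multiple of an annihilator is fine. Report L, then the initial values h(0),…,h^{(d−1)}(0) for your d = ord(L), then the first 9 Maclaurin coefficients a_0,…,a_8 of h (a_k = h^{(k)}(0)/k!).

L = (-63 - 216·x - 324·x^2)·Dx + (18 + 198·x + 648·x^2 + 648·x^3)·Dx^2 + (-7 - 24·x - 36·x^2)·Dx^3 + (2 + 22·x + 72·x^2 + 72·x^3)·Dx^4  (order 4).
h: a_k = 0, -1, 21/4, 3/8, -315/64, 81/128, 621/2560, 2187/1024, -2650401/573440, …
ICs: h(0) = 0, h′(0) = -1, h′′(0) = 21/2, h′′′(0) = 9/4.

f: a_k = 0, 12, 0, -18, 0, 81/10, 0, -243/140, 0, …
g: a_k = -1, -3/2, 9/8, -27/16, 405/128, -1701/256, 15309/1024, -72171/2048, 2814669/32768, …
h₀=f+g: left-lcm gives L₀, ord ≤ 3.
h=∫₀ˣh₀: take L = L₀·Dx.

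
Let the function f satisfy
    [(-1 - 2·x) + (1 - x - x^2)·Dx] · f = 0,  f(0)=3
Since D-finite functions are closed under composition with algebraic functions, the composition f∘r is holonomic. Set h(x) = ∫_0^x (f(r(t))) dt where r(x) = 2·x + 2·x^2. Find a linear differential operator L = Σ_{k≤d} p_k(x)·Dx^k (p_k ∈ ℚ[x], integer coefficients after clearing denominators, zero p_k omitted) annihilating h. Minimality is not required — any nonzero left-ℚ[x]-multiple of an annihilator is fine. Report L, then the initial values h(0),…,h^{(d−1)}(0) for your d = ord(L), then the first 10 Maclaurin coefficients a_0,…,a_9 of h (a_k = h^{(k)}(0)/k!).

f: a_k = 3, 3, 6, 9, 15, 24, 39, 63, 102, 165, …
Change of var in L_f (x↦r) gives L₀.
∫: right-multiply L₀ by Dx.
L = (2 + 12·x + 24·x^2 + 16·x^3)·Dx + (-1 + 2·x + 6·x^2 + 8·x^3 + 4·x^4)·Dx^2  (order 2).
h: a_k = 0, 3, 3, 10, 30, 96, 324, 7848/7, 3960, 42640/3, …
ICs: h(0) = 0, h′(0) = 3.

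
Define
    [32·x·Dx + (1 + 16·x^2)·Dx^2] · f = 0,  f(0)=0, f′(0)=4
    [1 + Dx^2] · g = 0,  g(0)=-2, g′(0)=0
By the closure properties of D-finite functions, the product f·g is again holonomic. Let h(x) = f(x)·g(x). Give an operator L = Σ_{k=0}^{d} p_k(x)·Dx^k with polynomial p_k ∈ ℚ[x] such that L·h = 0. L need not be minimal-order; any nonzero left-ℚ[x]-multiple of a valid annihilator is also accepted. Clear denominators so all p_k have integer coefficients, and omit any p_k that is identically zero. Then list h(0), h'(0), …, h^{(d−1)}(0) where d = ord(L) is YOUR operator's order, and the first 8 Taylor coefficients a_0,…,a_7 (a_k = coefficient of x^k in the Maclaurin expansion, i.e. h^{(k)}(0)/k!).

L = (1105 + 51776·x^2 + 22016·x^4 + 16384·x^6 + 65536·x^8) + (2112·x + 35840·x^3 + 49152·x^5 + 262144·x^7)·Dx + (1122 + 52352·x^2 + 27648·x^4 + 32768·x^6 + 131072·x^8)·Dx^2 + (2112·x + 35840·x^3 + 49152·x^5 + 262144·x^7)·Dx^3 + (17 + 576·x^2 + 5632·x^4 + 16384·x^6 + 65536·x^8)·Dx^4  (order 4).
h: a_k = 0, -8, 0, 140/3, 0, -6469/15, 0, 3079271/630, …
ICs: h(0) = 0, h′(0) = -8, h′′(0) = 0, h′′′(0) = 280.

f: a_k = 0, 4, 0, -64/3, 0, 1024/5, 0, -16384/7, …
g: a_k = -2, 0, 1, 0, -1/12, 0, 1/360, 0, …
f·g: L₀ = L_f ⊗_s L_g, ord ≤ 2·2.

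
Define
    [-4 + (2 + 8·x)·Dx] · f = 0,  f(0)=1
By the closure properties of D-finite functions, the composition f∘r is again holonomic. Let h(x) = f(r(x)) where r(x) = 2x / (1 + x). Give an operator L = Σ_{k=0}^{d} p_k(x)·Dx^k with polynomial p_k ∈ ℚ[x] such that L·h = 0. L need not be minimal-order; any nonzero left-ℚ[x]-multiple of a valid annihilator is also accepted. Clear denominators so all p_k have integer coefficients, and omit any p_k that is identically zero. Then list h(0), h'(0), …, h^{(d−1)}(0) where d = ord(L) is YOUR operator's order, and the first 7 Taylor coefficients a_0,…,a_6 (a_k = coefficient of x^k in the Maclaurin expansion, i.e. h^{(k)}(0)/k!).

f: a_k = 1, 2, -2, 4, -10, 28, -84, …
f∘r: x↦r, Dx↦Dx/r' in L_f ⇒ L₀.
L = -4 + (1 + 10·x + 9·x^2)·Dx  (order 1).
h: a_k = 1, 4, -12, 52, -284, 1764, -11820, …
ICs: h(0) = 1.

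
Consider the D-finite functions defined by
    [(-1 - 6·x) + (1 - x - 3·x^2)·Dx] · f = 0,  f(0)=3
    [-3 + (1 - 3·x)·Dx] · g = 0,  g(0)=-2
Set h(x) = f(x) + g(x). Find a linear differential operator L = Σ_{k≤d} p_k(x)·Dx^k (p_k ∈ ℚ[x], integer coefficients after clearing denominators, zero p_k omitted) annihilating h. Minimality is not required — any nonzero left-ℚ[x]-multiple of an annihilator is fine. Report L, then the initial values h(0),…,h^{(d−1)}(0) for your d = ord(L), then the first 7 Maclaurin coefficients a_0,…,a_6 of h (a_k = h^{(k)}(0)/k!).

L = (6 - 108·x + 162·x^2 - 162·x^3) + (10 - 6·x - 108·x^2 + 270·x^3 - 324·x^4)·Dx + (-2 + 14·x - 33·x^2 + 18·x^3 + 54·x^4 - 81·x^5)·Dx^2  (order 2).
h: a_k = 1, -3, -6, -33, -105, -366, -1167, …
ICs: h(0) = 1, h′(0) = -3.

f: a_k = 3, 3, 12, 21, 57, 120, 291, …
g: a_k = -2, -6, -18, -54, -162, -486, -1458, …
Weyl lclm of L_f,L_g ⇒ L₀ (ord ≤ 2).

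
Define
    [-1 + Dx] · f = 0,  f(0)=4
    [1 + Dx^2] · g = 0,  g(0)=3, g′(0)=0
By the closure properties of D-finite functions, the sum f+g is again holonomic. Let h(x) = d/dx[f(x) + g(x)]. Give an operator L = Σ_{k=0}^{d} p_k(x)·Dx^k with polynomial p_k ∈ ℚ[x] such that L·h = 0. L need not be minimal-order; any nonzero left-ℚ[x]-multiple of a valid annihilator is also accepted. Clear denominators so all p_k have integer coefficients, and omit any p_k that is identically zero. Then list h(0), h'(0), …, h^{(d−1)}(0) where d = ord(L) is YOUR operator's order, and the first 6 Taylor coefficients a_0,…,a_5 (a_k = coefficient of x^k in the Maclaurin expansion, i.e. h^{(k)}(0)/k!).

L = 1 - Dx + Dx^2 - Dx^3  (order 3).
h: a_k = 4, 1, 2, 7/6, 1/6, 1/120, …
ICs: h(0) = 4, h′(0) = 1, h′′(0) = 4.

f: a_k = 4, 4, 2, 2/3, 1/6, 1/30, …
g: a_k = 3, 0, -3/2, 0, 1/8, 0, …
Sum ⇒ L₀ = lclm(L_f,L_g) in ℚ(x)⟨Dx⟩.
h=h₀': d/dx-closure on L₀ ⇒ L.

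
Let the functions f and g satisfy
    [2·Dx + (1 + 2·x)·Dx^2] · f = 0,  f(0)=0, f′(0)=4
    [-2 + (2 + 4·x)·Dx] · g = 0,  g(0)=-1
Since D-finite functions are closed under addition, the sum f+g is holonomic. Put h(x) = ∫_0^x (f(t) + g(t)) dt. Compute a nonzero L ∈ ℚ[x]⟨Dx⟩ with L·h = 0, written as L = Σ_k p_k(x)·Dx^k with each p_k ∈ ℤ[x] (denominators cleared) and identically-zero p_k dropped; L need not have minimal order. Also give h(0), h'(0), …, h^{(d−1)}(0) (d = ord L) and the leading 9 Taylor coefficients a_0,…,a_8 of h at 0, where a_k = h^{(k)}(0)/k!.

L = 2·Dx^2 + (5 + 10·x)·Dx^3 + (1 + 4·x + 4·x^2)·Dx^4  (order 4).
h: a_k = 0, -1, 3/2, -7/6, 29/24, -59/40, 159/80, -961/336, 3865/896, …
ICs: h(0) = 0, h′(0) = -1, h′′(0) = 3, h′′′(0) = -7.

f: a_k = 0, 4, -4, 16/3, -8, 64/5, -64/3, 256/7, -64, …
g: a_k = -1, -1, 1/2, -1/2, 5/8, -7/8, 21/16, -33/16, 429/128, …
L₀ := lclm(L_f,L_g); ord L₀ ≤ 2+1.
h=∫₀ˣh₀: take L = L₀·Dx.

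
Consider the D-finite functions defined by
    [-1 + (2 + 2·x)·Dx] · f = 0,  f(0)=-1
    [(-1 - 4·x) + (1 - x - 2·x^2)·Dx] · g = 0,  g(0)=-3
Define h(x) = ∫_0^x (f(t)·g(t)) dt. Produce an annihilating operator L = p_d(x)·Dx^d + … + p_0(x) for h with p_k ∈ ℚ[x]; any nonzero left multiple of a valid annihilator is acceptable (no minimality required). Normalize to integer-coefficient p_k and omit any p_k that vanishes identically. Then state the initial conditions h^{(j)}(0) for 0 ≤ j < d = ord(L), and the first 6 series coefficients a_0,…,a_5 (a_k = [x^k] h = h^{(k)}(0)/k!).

f: a_k = -1, -1/2, 1/8, -1/16, 5/128, -7/256, …
g: a_k = -3, -3, -9, -15, -33, -63, …
Sym-product of L_f,L_g gives L₀ (≤ ord 1).
∫: right-multiply L₀ by Dx.
L = (3 + 6·x)·Dx + (-2 + 2·x + 4·x^2)·Dx^2  (order 2).
h: a_k = 0, 3, 9/4, 27/8, 309/64, 5049/640, …
ICs: h(0) = 0, h′(0) = 3.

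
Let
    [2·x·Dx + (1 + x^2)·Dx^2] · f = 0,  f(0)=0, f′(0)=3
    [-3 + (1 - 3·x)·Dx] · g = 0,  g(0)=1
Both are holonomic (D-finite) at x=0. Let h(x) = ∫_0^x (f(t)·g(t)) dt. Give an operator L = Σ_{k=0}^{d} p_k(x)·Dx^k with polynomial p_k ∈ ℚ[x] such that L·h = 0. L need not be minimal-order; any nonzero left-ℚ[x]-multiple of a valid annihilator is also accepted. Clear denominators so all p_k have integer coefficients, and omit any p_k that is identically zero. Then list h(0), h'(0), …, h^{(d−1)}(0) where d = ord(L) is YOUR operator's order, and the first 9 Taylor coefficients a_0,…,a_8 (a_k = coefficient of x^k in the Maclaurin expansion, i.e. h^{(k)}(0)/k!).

L = 6·x·Dx + (6 - 2·x + 12·x^2)·Dx^2 + (-1 + 3·x - x^2 + 3·x^3)·Dx^3  (order 3).
h: a_k = 0, 0, 3/2, 3, 13/2, 78/5, 391/10, 3519/35, 18471/70, …
ICs: h(0) = 0, h′(0) = 0, h′′(0) = 3.

f: a_k = 0, 3, 0, -1, 0, 3/5, 0, -3/7, 0, …
g: a_k = 1, 3, 9, 27, 81, 243, 729, 2187, 6561, …
h₀=f·g: eliminate ⇒ L₀, order ≤ 2·1.
∫: right-multiply L₀ by Dx.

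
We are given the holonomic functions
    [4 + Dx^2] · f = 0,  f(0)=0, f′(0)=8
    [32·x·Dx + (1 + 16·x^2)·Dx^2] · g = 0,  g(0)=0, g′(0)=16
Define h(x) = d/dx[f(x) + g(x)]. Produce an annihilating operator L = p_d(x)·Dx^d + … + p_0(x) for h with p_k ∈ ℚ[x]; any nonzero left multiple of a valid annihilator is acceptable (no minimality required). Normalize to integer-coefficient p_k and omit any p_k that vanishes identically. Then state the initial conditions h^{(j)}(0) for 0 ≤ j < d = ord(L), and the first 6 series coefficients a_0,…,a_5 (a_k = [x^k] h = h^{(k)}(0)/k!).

f: a_k = 0, 8, 0, -16/3, 0, 16/15, …
g: a_k = 0, 16, 0, -256/3, 0, 4096/5, …
Weyl lclm of L_f,L_g ⇒ L₀ (ord ≤ 4).
Derive L from L₀ (diff closure).
L = (-6016·x + 102400·x^3 + 32768·x^5) + (-28 + 1216·x^2 + 27648·x^4 + 16384·x^6)·Dx + (-1504·x + 25600·x^3 + 8192·x^5)·Dx^2 + (-7 + 304·x^2 + 6912·x^4 + 4096·x^6)·Dx^3  (order 3).
h: a_k = 24, 0, -272, 0, 12304/3, 0, …
ICs: h(0) = 24, h′(0) = 0, h′′(0) = -544.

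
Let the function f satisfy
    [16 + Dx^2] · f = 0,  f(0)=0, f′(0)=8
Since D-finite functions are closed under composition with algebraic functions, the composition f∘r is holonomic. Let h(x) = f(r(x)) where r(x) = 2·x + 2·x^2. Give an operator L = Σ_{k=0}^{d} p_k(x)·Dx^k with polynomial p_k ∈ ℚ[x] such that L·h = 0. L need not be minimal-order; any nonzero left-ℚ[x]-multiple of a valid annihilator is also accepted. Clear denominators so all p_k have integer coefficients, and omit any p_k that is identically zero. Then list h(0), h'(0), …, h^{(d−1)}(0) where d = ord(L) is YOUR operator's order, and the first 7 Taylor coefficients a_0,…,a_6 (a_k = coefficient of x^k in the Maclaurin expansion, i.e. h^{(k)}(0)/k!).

L = (64 + 384·x + 768·x^2 + 512·x^3) - 2·Dx + (1 + 2·x)·Dx^2  (order 2).
h: a_k = 0, 16, 16, -512/3, -512, 512/15, 2560, …
ICs: h(0) = 0, h′(0) = 16.

f: a_k = 0, 8, 0, -64/3, 0, 256/15, 0, …
Change of var in L_f (x↦r) gives L₀.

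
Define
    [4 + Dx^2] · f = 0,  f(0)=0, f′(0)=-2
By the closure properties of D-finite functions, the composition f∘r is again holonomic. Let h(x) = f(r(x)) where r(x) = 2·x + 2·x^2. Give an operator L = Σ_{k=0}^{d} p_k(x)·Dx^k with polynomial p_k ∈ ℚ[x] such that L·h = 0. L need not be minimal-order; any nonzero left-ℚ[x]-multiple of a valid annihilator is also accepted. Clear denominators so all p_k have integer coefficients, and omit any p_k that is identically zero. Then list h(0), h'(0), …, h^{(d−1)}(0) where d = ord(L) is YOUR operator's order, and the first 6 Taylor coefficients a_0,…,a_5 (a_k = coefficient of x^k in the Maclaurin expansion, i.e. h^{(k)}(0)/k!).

L = (16 + 96·x + 192·x^2 + 128·x^3) - 2·Dx + (1 + 2·x)·Dx^2  (order 2).
h: a_k = 0, -4, -4, 32/3, 32, 352/15, …
ICs: h(0) = 0, h′(0) = -4.

f: a_k = 0, -2, 0, 4/3, 0, -4/15, …
f∘r: x↦r, Dx↦Dx/r' in L_f ⇒ L₀.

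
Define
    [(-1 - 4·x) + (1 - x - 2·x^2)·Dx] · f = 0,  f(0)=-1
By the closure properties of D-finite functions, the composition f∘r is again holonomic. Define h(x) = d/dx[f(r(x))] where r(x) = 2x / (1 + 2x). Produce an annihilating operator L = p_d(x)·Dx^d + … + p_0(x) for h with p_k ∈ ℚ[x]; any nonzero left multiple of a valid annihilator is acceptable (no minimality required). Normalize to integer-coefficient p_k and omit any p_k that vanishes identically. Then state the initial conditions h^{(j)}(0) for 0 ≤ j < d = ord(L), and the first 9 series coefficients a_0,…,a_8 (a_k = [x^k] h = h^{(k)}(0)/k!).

f: a_k = -1, -1, -3, -5, -11, -21, -43, -85, -171, …
L₀ from L_f via x↦r, Dx↦r'^{-1}Dx.
Derive L from L₀ (diff closure).
L = (8 + 48·x + 288·x^2 + 320·x^3) + (-1 - 14·x - 36·x^2 + 56·x^3 + 160·x^4)·Dx  (order 1).
h: a_k = -2, -16, 0, -256, 640, -4608, 17920, -90112, 387072, …
ICs: h(0) = -2.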